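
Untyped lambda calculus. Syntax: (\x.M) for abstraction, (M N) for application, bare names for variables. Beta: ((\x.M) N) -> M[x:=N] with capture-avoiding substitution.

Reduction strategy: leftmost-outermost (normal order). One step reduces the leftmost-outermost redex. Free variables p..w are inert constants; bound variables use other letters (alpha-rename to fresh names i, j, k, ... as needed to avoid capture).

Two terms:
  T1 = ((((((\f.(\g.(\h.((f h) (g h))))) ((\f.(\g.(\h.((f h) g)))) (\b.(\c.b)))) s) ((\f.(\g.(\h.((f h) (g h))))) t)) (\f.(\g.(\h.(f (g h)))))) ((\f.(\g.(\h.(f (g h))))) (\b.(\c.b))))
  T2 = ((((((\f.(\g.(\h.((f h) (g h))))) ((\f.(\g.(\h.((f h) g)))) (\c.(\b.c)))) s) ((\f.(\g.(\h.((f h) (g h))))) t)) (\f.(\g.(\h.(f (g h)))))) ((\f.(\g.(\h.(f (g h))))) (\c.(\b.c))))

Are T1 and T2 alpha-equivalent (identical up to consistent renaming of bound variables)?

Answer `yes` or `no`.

Answer: yes

Derivation:
Term 1: ((((((\f.(\g.(\h.((f h) (g h))))) ((\f.(\g.(\h.((f h) g)))) (\b.(\c.b)))) s) ((\f.(\g.(\h.((f h) (g h))))) t)) (\f.(\g.(\h.(f (g h)))))) ((\f.(\g.(\h.(f (g h))))) (\b.(\c.b))))
Term 2: ((((((\f.(\g.(\h.((f h) (g h))))) ((\f.(\g.(\h.((f h) g)))) (\c.(\b.c)))) s) ((\f.(\g.(\h.((f h) (g h))))) t)) (\f.(\g.(\h.(f (g h)))))) ((\f.(\g.(\h.(f (g h))))) (\c.(\b.c))))
Alpha-equivalence: compare structure up to binder renaming.
Result: True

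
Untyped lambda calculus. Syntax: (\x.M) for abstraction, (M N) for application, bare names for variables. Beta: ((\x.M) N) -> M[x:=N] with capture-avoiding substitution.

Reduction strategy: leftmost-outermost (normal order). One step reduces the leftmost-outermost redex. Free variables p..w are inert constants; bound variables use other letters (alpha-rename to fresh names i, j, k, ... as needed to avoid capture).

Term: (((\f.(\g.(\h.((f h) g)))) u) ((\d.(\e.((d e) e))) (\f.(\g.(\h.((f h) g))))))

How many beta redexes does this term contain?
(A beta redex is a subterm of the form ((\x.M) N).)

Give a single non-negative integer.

Term: (((\f.(\g.(\h.((f h) g)))) u) ((\d.(\e.((d e) e))) (\f.(\g.(\h.((f h) g))))))
  Redex: ((\f.(\g.(\h.((f h) g)))) u)
  Redex: ((\d.(\e.((d e) e))) (\f.(\g.(\h.((f h) g)))))
Total redexes: 2

Answer: 2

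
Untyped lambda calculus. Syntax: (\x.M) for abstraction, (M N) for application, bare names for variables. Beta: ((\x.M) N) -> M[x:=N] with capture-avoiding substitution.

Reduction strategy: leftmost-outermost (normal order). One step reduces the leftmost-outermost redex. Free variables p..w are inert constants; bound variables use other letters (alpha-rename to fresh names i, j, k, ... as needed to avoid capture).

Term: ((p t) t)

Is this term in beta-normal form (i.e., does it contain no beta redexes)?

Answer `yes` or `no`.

Answer: yes

Derivation:
Term: ((p t) t)
No beta redexes found.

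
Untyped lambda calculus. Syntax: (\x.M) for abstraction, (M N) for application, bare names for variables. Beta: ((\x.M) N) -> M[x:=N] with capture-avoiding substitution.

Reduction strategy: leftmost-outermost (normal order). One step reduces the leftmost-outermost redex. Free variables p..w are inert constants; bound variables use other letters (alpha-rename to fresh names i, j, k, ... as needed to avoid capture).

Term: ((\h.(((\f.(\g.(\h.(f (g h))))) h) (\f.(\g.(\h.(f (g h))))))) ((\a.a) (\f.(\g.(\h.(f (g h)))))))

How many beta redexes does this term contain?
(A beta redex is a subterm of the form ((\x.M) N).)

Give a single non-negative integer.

Term: ((\h.(((\f.(\g.(\h.(f (g h))))) h) (\f.(\g.(\h.(f (g h))))))) ((\a.a) (\f.(\g.(\h.(f (g h)))))))
  Redex: ((\h.(((\f.(\g.(\h.(f (g h))))) h) (\f.(\g.(\h.(f (g h))))))) ((\a.a) (\f.(\g.(\h.(f (g h)))))))
  Redex: ((\f.(\g.(\h.(f (g h))))) h)
  Redex: ((\a.a) (\f.(\g.(\h.(f (g h))))))
Total redexes: 3

Answer: 3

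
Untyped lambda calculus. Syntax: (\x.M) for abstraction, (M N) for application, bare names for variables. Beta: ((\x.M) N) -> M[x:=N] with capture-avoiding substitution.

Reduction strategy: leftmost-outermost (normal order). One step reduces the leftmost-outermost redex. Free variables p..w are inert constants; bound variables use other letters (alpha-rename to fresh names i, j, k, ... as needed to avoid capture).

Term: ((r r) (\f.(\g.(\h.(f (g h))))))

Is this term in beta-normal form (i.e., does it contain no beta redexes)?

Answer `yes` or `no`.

Answer: yes

Derivation:
Term: ((r r) (\f.(\g.(\h.(f (g h))))))
No beta redexes found.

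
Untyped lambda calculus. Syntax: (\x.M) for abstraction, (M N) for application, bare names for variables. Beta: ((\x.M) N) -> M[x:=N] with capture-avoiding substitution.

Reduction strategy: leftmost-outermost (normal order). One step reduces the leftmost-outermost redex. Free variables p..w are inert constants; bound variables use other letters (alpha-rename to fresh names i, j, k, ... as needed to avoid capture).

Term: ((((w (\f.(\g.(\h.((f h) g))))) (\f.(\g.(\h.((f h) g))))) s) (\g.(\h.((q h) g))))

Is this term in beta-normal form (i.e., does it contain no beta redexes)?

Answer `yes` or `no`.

Answer: yes

Derivation:
Term: ((((w (\f.(\g.(\h.((f h) g))))) (\f.(\g.(\h.((f h) g))))) s) (\g.(\h.((q h) g))))
No beta redexes found.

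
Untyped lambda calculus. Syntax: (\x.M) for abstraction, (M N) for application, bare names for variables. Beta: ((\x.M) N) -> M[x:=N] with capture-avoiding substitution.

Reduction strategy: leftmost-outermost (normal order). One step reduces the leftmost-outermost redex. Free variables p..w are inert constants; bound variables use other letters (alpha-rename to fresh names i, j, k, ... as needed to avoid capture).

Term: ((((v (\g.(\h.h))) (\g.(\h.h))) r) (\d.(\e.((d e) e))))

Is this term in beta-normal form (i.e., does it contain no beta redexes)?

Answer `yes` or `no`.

Term: ((((v (\g.(\h.h))) (\g.(\h.h))) r) (\d.(\e.((d e) e))))
No beta redexes found.

Answer: yes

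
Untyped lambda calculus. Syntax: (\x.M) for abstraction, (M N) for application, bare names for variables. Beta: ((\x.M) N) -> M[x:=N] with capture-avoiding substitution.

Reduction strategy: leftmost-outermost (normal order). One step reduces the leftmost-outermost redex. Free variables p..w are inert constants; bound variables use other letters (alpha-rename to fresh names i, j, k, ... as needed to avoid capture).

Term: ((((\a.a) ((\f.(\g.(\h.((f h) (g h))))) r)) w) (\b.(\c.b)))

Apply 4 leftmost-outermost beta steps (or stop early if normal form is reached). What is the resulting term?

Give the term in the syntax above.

Answer: ((r (\b.(\c.b))) (w (\b.(\c.b))))

Derivation:
Step 0: ((((\a.a) ((\f.(\g.(\h.((f h) (g h))))) r)) w) (\b.(\c.b)))
Step 1: ((((\f.(\g.(\h.((f h) (g h))))) r) w) (\b.(\c.b)))
Step 2: (((\g.(\h.((r h) (g h)))) w) (\b.(\c.b)))
Step 3: ((\h.((r h) (w h))) (\b.(\c.b)))
Step 4: ((r (\b.(\c.b))) (w (\b.(\c.b))))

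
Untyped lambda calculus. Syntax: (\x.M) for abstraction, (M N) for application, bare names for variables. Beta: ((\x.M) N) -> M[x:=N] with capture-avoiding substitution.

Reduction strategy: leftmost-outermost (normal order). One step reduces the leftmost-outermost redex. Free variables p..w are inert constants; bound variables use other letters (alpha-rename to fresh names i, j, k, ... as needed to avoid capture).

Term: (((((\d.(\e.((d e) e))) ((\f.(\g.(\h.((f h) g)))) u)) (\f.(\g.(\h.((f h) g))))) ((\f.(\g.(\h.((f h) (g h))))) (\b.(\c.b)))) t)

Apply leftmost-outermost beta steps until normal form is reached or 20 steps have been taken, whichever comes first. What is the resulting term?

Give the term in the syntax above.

Answer: ((((u (\f.(\g.(\h.((f h) g))))) (\f.(\g.(\h.((f h) g))))) (\g.(\h.h))) t)

Derivation:
Step 0: (((((\d.(\e.((d e) e))) ((\f.(\g.(\h.((f h) g)))) u)) (\f.(\g.(\h.((f h) g))))) ((\f.(\g.(\h.((f h) (g h))))) (\b.(\c.b)))) t)
Step 1: ((((\e.((((\f.(\g.(\h.((f h) g)))) u) e) e)) (\f.(\g.(\h.((f h) g))))) ((\f.(\g.(\h.((f h) (g h))))) (\b.(\c.b)))) t)
Step 2: ((((((\f.(\g.(\h.((f h) g)))) u) (\f.(\g.(\h.((f h) g))))) (\f.(\g.(\h.((f h) g))))) ((\f.(\g.(\h.((f h) (g h))))) (\b.(\c.b)))) t)
Step 3: (((((\g.(\h.((u h) g))) (\f.(\g.(\h.((f h) g))))) (\f.(\g.(\h.((f h) g))))) ((\f.(\g.(\h.((f h) (g h))))) (\b.(\c.b)))) t)
Step 4: ((((\h.((u h) (\f.(\g.(\h.((f h) g)))))) (\f.(\g.(\h.((f h) g))))) ((\f.(\g.(\h.((f h) (g h))))) (\b.(\c.b)))) t)
Step 5: ((((u (\f.(\g.(\h.((f h) g))))) (\f.(\g.(\h.((f h) g))))) ((\f.(\g.(\h.((f h) (g h))))) (\b.(\c.b)))) t)
Step 6: ((((u (\f.(\g.(\h.((f h) g))))) (\f.(\g.(\h.((f h) g))))) (\g.(\h.(((\b.(\c.b)) h) (g h))))) t)
Step 7: ((((u (\f.(\g.(\h.((f h) g))))) (\f.(\g.(\h.((f h) g))))) (\g.(\h.((\c.h) (g h))))) t)
Step 8: ((((u (\f.(\g.(\h.((f h) g))))) (\f.(\g.(\h.((f h) g))))) (\g.(\h.h))) t)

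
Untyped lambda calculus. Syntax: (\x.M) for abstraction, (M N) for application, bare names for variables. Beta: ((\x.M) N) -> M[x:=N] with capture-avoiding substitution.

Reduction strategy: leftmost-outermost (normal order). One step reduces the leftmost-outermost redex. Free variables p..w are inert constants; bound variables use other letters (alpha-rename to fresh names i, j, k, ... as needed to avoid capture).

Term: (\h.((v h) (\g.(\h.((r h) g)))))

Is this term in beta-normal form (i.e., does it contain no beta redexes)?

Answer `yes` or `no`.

Term: (\h.((v h) (\g.(\h.((r h) g)))))
No beta redexes found.

Answer: yes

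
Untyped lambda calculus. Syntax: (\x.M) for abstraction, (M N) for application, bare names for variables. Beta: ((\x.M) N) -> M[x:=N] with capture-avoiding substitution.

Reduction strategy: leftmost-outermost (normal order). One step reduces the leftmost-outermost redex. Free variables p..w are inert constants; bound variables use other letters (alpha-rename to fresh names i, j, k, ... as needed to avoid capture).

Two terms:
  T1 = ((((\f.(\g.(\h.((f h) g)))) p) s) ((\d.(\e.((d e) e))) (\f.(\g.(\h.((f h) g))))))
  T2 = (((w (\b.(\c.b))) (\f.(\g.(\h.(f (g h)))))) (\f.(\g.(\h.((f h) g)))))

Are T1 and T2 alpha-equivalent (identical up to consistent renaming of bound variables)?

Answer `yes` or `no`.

Answer: no

Derivation:
Term 1: ((((\f.(\g.(\h.((f h) g)))) p) s) ((\d.(\e.((d e) e))) (\f.(\g.(\h.((f h) g))))))
Term 2: (((w (\b.(\c.b))) (\f.(\g.(\h.(f (g h)))))) (\f.(\g.(\h.((f h) g)))))
Alpha-equivalence: compare structure up to binder renaming.
Result: False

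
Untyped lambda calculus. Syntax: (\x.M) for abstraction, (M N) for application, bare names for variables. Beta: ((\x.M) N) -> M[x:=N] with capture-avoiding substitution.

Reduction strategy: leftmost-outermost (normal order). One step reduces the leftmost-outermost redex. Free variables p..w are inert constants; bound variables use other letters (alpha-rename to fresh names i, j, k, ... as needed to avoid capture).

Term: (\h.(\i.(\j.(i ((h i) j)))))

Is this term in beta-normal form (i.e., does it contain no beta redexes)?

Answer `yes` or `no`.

Term: (\h.(\i.(\j.(i ((h i) j)))))
No beta redexes found.

Answer: yes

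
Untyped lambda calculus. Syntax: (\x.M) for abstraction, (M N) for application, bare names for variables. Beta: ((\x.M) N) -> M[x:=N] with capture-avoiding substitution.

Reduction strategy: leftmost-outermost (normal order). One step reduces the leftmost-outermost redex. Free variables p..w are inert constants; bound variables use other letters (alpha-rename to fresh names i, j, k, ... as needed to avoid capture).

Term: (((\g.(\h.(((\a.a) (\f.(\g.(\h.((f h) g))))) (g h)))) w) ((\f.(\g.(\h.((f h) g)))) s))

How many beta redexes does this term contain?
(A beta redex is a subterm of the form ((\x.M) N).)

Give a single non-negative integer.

Answer: 3

Derivation:
Term: (((\g.(\h.(((\a.a) (\f.(\g.(\h.((f h) g))))) (g h)))) w) ((\f.(\g.(\h.((f h) g)))) s))
  Redex: ((\g.(\h.(((\a.a) (\f.(\g.(\h.((f h) g))))) (g h)))) w)
  Redex: ((\a.a) (\f.(\g.(\h.((f h) g)))))
  Redex: ((\f.(\g.(\h.((f h) g)))) s)
Total redexes: 3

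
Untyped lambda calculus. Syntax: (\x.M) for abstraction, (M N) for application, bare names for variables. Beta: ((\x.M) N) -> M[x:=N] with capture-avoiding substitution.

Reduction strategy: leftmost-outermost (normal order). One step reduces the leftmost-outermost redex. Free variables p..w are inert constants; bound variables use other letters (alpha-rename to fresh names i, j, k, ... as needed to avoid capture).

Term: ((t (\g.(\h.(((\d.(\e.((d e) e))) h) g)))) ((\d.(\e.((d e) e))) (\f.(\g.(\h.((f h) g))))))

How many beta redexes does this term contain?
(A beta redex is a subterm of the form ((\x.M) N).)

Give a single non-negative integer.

Answer: 2

Derivation:
Term: ((t (\g.(\h.(((\d.(\e.((d e) e))) h) g)))) ((\d.(\e.((d e) e))) (\f.(\g.(\h.((f h) g))))))
  Redex: ((\d.(\e.((d e) e))) h)
  Redex: ((\d.(\e.((d e) e))) (\f.(\g.(\h.((f h) g)))))
Total redexes: 2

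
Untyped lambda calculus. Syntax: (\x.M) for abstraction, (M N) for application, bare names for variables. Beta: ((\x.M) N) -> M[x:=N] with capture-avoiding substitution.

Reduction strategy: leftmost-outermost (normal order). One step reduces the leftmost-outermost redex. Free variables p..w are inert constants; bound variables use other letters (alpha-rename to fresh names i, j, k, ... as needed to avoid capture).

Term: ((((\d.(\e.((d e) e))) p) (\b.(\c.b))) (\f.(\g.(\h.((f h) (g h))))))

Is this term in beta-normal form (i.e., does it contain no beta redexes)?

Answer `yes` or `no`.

Answer: no

Derivation:
Term: ((((\d.(\e.((d e) e))) p) (\b.(\c.b))) (\f.(\g.(\h.((f h) (g h))))))
Found 1 beta redex(es).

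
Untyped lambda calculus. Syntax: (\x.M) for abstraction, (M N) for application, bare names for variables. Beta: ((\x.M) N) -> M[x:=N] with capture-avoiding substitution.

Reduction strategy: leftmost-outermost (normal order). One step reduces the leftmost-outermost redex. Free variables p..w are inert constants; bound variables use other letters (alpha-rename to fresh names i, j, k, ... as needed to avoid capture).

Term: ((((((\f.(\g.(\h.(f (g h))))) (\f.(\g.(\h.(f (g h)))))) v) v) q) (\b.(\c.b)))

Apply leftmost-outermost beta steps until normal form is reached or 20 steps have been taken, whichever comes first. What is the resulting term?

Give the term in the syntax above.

Step 0: ((((((\f.(\g.(\h.(f (g h))))) (\f.(\g.(\h.(f (g h)))))) v) v) q) (\b.(\c.b)))
Step 1: (((((\g.(\h.((\f.(\g.(\h.(f (g h))))) (g h)))) v) v) q) (\b.(\c.b)))
Step 2: ((((\h.((\f.(\g.(\h.(f (g h))))) (v h))) v) q) (\b.(\c.b)))
Step 3: ((((\f.(\g.(\h.(f (g h))))) (v v)) q) (\b.(\c.b)))
Step 4: (((\g.(\h.((v v) (g h)))) q) (\b.(\c.b)))
Step 5: ((\h.((v v) (q h))) (\b.(\c.b)))
Step 6: ((v v) (q (\b.(\c.b))))

Answer: ((v v) (q (\b.(\c.b))))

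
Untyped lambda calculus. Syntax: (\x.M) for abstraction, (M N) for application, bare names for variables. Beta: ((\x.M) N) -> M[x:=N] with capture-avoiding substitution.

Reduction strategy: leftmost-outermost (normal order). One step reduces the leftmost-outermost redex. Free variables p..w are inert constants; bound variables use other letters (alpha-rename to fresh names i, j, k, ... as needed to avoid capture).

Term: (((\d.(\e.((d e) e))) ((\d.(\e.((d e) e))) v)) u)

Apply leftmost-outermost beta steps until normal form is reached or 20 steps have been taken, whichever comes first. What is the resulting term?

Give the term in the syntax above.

Answer: (((v u) u) u)

Derivation:
Step 0: (((\d.(\e.((d e) e))) ((\d.(\e.((d e) e))) v)) u)
Step 1: ((\e.((((\d.(\e.((d e) e))) v) e) e)) u)
Step 2: ((((\d.(\e.((d e) e))) v) u) u)
Step 3: (((\e.((v e) e)) u) u)
Step 4: (((v u) u) u)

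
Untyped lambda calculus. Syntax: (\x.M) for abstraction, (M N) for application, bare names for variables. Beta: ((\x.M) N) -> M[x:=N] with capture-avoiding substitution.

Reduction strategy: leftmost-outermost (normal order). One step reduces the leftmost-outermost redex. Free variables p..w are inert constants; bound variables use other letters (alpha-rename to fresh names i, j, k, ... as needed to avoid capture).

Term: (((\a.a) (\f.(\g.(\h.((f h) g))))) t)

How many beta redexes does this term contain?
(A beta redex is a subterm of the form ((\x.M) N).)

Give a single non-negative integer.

Answer: 1

Derivation:
Term: (((\a.a) (\f.(\g.(\h.((f h) g))))) t)
  Redex: ((\a.a) (\f.(\g.(\h.((f h) g)))))
Total redexes: 1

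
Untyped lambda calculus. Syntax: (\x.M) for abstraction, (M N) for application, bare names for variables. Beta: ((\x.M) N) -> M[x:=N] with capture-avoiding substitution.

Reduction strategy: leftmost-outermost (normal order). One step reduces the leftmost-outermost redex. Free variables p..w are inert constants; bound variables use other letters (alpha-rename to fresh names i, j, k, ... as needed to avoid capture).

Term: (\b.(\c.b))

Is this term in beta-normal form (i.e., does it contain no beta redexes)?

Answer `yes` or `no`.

Term: (\b.(\c.b))
No beta redexes found.

Answer: yes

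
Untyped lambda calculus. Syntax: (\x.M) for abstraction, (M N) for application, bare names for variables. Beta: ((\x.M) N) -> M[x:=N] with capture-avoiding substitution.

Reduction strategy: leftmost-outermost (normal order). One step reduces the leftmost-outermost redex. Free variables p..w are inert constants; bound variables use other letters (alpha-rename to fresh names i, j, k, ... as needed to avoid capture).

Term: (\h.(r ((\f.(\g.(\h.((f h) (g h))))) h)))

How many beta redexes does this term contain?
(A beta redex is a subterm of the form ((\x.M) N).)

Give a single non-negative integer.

Term: (\h.(r ((\f.(\g.(\h.((f h) (g h))))) h)))
  Redex: ((\f.(\g.(\h.((f h) (g h))))) h)
Total redexes: 1

Answer: 1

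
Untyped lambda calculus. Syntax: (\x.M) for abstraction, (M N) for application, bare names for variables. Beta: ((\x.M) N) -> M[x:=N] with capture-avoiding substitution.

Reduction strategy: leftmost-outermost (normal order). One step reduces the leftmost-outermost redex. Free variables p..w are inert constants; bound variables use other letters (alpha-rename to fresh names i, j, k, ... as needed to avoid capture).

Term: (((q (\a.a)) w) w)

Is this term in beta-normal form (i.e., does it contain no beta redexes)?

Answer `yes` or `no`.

Answer: yes

Derivation:
Term: (((q (\a.a)) w) w)
No beta redexes found.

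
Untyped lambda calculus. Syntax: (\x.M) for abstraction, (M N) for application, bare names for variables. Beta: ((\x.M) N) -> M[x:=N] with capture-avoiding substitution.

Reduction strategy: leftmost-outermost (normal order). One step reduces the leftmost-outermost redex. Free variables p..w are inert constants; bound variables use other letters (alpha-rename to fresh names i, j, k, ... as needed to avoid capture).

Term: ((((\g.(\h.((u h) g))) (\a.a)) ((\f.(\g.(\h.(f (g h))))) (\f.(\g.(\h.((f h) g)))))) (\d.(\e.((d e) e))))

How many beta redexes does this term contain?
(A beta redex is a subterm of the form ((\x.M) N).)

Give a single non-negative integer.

Term: ((((\g.(\h.((u h) g))) (\a.a)) ((\f.(\g.(\h.(f (g h))))) (\f.(\g.(\h.((f h) g)))))) (\d.(\e.((d e) e))))
  Redex: ((\g.(\h.((u h) g))) (\a.a))
  Redex: ((\f.(\g.(\h.(f (g h))))) (\f.(\g.(\h.((f h) g)))))
Total redexes: 2

Answer: 2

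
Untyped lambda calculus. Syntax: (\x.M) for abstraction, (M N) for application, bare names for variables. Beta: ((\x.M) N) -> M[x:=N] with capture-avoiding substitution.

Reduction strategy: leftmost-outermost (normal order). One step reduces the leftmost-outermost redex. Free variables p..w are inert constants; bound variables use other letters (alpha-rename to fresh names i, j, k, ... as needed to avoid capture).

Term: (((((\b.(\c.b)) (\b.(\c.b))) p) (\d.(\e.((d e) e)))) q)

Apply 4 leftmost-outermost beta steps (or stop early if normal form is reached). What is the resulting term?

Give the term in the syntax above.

Step 0: (((((\b.(\c.b)) (\b.(\c.b))) p) (\d.(\e.((d e) e)))) q)
Step 1: ((((\c.(\b.(\c.b))) p) (\d.(\e.((d e) e)))) q)
Step 2: (((\b.(\c.b)) (\d.(\e.((d e) e)))) q)
Step 3: ((\c.(\d.(\e.((d e) e)))) q)
Step 4: (\d.(\e.((d e) e)))

Answer: (\d.(\e.((d e) e)))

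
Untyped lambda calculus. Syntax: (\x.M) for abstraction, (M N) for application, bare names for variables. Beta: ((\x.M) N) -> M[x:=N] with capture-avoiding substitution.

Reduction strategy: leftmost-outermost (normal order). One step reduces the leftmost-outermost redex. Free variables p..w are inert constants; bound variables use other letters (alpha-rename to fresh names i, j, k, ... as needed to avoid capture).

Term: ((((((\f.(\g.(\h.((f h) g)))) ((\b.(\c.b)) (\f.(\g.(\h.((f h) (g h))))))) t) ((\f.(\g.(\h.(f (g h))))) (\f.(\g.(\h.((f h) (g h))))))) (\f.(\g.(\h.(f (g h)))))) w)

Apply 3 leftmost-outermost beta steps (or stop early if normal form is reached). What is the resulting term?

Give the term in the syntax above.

Step 0: ((((((\f.(\g.(\h.((f h) g)))) ((\b.(\c.b)) (\f.(\g.(\h.((f h) (g h))))))) t) ((\f.(\g.(\h.(f (g h))))) (\f.(\g.(\h.((f h) (g h))))))) (\f.(\g.(\h.(f (g h)))))) w)
Step 1: (((((\g.(\h.((((\b.(\c.b)) (\f.(\g.(\h.((f h) (g h)))))) h) g))) t) ((\f.(\g.(\h.(f (g h))))) (\f.(\g.(\h.((f h) (g h))))))) (\f.(\g.(\h.(f (g h)))))) w)
Step 2: ((((\h.((((\b.(\c.b)) (\f.(\g.(\h.((f h) (g h)))))) h) t)) ((\f.(\g.(\h.(f (g h))))) (\f.(\g.(\h.((f h) (g h))))))) (\f.(\g.(\h.(f (g h)))))) w)
Step 3: ((((((\b.(\c.b)) (\f.(\g.(\h.((f h) (g h)))))) ((\f.(\g.(\h.(f (g h))))) (\f.(\g.(\h.((f h) (g h))))))) t) (\f.(\g.(\h.(f (g h)))))) w)

Answer: ((((((\b.(\c.b)) (\f.(\g.(\h.((f h) (g h)))))) ((\f.(\g.(\h.(f (g h))))) (\f.(\g.(\h.((f h) (g h))))))) t) (\f.(\g.(\h.(f (g h)))))) w)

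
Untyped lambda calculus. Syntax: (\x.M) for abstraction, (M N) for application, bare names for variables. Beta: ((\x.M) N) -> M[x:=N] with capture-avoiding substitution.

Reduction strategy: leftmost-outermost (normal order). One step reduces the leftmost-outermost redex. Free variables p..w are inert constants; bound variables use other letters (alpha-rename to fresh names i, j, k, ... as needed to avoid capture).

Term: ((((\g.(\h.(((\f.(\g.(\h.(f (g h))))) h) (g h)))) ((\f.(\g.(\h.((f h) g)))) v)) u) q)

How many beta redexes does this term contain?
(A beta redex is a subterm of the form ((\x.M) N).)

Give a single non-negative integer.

Answer: 3

Derivation:
Term: ((((\g.(\h.(((\f.(\g.(\h.(f (g h))))) h) (g h)))) ((\f.(\g.(\h.((f h) g)))) v)) u) q)
  Redex: ((\g.(\h.(((\f.(\g.(\h.(f (g h))))) h) (g h)))) ((\f.(\g.(\h.((f h) g)))) v))
  Redex: ((\f.(\g.(\h.(f (g h))))) h)
  Redex: ((\f.(\g.(\h.((f h) g)))) v)
Total redexes: 3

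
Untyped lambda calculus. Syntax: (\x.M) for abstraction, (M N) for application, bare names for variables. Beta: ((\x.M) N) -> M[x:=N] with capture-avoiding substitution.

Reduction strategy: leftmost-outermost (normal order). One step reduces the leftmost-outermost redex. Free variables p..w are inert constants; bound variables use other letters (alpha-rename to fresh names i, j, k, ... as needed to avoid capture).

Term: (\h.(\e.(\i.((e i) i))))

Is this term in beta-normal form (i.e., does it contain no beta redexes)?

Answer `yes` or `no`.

Term: (\h.(\e.(\i.((e i) i))))
No beta redexes found.

Answer: yes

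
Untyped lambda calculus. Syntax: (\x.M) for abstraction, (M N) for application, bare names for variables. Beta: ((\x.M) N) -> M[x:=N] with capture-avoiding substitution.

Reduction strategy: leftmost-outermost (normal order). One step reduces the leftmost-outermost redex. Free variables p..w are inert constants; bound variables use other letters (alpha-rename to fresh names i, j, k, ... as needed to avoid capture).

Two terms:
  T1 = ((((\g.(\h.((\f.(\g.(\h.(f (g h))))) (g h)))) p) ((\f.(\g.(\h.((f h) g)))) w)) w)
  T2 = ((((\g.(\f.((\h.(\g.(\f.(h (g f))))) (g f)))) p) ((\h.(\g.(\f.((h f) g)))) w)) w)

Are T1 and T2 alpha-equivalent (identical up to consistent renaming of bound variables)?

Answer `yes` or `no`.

Answer: yes

Derivation:
Term 1: ((((\g.(\h.((\f.(\g.(\h.(f (g h))))) (g h)))) p) ((\f.(\g.(\h.((f h) g)))) w)) w)
Term 2: ((((\g.(\f.((\h.(\g.(\f.(h (g f))))) (g f)))) p) ((\h.(\g.(\f.((h f) g)))) w)) w)
Alpha-equivalence: compare structure up to binder renaming.
Result: True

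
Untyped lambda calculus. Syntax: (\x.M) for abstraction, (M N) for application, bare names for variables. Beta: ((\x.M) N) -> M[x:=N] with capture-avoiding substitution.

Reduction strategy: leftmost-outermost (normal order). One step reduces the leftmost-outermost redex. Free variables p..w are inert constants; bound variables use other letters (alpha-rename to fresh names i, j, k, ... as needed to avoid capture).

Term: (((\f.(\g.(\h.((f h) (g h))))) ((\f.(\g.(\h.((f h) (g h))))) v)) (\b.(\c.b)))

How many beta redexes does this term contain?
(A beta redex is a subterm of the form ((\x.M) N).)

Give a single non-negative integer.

Term: (((\f.(\g.(\h.((f h) (g h))))) ((\f.(\g.(\h.((f h) (g h))))) v)) (\b.(\c.b)))
  Redex: ((\f.(\g.(\h.((f h) (g h))))) ((\f.(\g.(\h.((f h) (g h))))) v))
  Redex: ((\f.(\g.(\h.((f h) (g h))))) v)
Total redexes: 2

Answer: 2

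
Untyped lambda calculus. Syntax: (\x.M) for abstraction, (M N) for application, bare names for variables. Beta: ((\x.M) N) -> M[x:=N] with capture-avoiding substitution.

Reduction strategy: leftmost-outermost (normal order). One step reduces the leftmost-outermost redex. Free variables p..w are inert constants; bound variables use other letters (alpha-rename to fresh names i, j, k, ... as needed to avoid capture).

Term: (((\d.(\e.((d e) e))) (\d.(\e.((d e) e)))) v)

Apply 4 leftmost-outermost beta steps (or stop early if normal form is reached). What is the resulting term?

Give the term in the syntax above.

Step 0: (((\d.(\e.((d e) e))) (\d.(\e.((d e) e)))) v)
Step 1: ((\e.(((\d.(\e.((d e) e))) e) e)) v)
Step 2: (((\d.(\e.((d e) e))) v) v)
Step 3: ((\e.((v e) e)) v)
Step 4: ((v v) v)

Answer: ((v v) v)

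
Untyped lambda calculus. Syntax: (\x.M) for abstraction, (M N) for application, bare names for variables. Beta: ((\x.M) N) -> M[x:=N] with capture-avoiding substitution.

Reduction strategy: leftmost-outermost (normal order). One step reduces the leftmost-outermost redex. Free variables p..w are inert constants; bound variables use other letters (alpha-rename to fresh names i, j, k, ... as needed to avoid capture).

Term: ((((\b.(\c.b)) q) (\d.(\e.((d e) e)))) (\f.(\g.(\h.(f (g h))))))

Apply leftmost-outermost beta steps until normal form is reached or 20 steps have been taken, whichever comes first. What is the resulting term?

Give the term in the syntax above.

Step 0: ((((\b.(\c.b)) q) (\d.(\e.((d e) e)))) (\f.(\g.(\h.(f (g h))))))
Step 1: (((\c.q) (\d.(\e.((d e) e)))) (\f.(\g.(\h.(f (g h))))))
Step 2: (q (\f.(\g.(\h.(f (g h))))))

Answer: (q (\f.(\g.(\h.(f (g h))))))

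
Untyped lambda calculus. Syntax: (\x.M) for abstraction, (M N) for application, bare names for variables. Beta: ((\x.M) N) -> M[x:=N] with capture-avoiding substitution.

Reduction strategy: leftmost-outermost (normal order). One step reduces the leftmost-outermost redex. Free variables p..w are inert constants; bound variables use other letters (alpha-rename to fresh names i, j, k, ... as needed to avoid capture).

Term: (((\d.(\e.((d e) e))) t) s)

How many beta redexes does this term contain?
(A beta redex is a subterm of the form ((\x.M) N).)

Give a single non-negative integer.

Term: (((\d.(\e.((d e) e))) t) s)
  Redex: ((\d.(\e.((d e) e))) t)
Total redexes: 1

Answer: 1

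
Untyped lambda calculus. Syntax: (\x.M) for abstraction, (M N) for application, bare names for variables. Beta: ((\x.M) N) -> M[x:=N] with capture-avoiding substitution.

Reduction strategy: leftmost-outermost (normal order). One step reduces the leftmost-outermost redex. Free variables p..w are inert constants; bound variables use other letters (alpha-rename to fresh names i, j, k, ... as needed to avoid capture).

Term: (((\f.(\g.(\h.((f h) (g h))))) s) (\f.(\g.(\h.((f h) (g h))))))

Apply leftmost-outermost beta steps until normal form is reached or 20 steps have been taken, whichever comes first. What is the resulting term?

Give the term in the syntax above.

Answer: (\h.((s h) (\g.(\i.((h i) (g i))))))

Derivation:
Step 0: (((\f.(\g.(\h.((f h) (g h))))) s) (\f.(\g.(\h.((f h) (g h))))))
Step 1: ((\g.(\h.((s h) (g h)))) (\f.(\g.(\h.((f h) (g h))))))
Step 2: (\h.((s h) ((\f.(\g.(\h.((f h) (g h))))) h)))
Step 3: (\h.((s h) (\g.(\i.((h i) (g i))))))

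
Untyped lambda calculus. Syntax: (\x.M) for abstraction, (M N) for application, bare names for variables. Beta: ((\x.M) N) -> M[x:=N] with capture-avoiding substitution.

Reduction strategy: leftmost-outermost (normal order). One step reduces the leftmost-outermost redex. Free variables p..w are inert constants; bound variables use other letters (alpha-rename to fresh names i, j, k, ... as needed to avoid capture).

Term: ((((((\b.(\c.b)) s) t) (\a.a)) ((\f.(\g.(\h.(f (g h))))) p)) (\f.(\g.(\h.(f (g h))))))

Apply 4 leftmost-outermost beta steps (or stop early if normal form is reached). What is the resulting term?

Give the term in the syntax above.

Step 0: ((((((\b.(\c.b)) s) t) (\a.a)) ((\f.(\g.(\h.(f (g h))))) p)) (\f.(\g.(\h.(f (g h))))))
Step 1: (((((\c.s) t) (\a.a)) ((\f.(\g.(\h.(f (g h))))) p)) (\f.(\g.(\h.(f (g h))))))
Step 2: (((s (\a.a)) ((\f.(\g.(\h.(f (g h))))) p)) (\f.(\g.(\h.(f (g h))))))
Step 3: (((s (\a.a)) (\g.(\h.(p (g h))))) (\f.(\g.(\h.(f (g h))))))
Step 4: (normal form reached)

Answer: (((s (\a.a)) (\g.(\h.(p (g h))))) (\f.(\g.(\h.(f (g h))))))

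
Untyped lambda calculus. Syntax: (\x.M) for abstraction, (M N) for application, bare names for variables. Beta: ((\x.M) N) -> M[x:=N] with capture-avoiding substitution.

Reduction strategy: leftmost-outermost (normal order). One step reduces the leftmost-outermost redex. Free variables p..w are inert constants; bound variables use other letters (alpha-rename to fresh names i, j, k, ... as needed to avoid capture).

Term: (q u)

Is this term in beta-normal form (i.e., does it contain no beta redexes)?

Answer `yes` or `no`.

Answer: yes

Derivation:
Term: (q u)
No beta redexes found.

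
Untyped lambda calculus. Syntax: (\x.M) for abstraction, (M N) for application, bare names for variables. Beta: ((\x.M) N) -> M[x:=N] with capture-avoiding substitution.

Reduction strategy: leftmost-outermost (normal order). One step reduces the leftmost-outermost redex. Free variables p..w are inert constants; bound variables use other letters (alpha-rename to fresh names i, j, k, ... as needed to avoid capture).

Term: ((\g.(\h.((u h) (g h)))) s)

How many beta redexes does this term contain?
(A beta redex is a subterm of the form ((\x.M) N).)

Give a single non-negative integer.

Term: ((\g.(\h.((u h) (g h)))) s)
  Redex: ((\g.(\h.((u h) (g h)))) s)
Total redexes: 1

Answer: 1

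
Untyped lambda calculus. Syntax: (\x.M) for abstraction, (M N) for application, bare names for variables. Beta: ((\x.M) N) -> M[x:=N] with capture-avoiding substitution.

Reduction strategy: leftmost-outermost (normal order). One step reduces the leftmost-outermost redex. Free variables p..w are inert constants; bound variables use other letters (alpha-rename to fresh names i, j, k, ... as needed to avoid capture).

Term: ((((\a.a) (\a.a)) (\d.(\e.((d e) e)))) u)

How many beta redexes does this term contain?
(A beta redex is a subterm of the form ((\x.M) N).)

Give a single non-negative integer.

Answer: 1

Derivation:
Term: ((((\a.a) (\a.a)) (\d.(\e.((d e) e)))) u)
  Redex: ((\a.a) (\a.a))
Total redexes: 1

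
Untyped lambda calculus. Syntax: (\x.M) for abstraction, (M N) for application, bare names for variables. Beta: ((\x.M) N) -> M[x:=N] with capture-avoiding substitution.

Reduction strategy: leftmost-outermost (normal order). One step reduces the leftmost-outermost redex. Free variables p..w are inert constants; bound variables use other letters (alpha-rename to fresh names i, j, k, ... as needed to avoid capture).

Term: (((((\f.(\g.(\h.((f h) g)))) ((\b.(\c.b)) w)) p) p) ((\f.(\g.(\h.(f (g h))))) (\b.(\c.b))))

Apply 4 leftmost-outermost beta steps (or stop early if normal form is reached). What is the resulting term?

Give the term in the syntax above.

Step 0: (((((\f.(\g.(\h.((f h) g)))) ((\b.(\c.b)) w)) p) p) ((\f.(\g.(\h.(f (g h))))) (\b.(\c.b))))
Step 1: ((((\g.(\h.((((\b.(\c.b)) w) h) g))) p) p) ((\f.(\g.(\h.(f (g h))))) (\b.(\c.b))))
Step 2: (((\h.((((\b.(\c.b)) w) h) p)) p) ((\f.(\g.(\h.(f (g h))))) (\b.(\c.b))))
Step 3: (((((\b.(\c.b)) w) p) p) ((\f.(\g.(\h.(f (g h))))) (\b.(\c.b))))
Step 4: ((((\c.w) p) p) ((\f.(\g.(\h.(f (g h))))) (\b.(\c.b))))

Answer: ((((\c.w) p) p) ((\f.(\g.(\h.(f (g h))))) (\b.(\c.b))))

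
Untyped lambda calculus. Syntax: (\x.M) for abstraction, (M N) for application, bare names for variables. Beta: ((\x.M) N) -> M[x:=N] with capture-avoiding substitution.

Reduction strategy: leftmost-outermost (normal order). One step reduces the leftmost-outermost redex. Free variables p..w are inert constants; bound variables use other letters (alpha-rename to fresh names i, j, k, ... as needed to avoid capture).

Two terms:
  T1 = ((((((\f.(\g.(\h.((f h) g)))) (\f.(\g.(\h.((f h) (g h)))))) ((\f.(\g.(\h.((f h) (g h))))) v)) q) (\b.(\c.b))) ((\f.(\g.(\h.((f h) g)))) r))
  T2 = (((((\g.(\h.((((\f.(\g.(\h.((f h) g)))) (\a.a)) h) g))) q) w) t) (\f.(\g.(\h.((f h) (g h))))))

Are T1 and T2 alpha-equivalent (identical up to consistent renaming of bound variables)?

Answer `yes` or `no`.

Term 1: ((((((\f.(\g.(\h.((f h) g)))) (\f.(\g.(\h.((f h) (g h)))))) ((\f.(\g.(\h.((f h) (g h))))) v)) q) (\b.(\c.b))) ((\f.(\g.(\h.((f h) g)))) r))
Term 2: (((((\g.(\h.((((\f.(\g.(\h.((f h) g)))) (\a.a)) h) g))) q) w) t) (\f.(\g.(\h.((f h) (g h))))))
Alpha-equivalence: compare structure up to binder renaming.
Result: False

Answer: no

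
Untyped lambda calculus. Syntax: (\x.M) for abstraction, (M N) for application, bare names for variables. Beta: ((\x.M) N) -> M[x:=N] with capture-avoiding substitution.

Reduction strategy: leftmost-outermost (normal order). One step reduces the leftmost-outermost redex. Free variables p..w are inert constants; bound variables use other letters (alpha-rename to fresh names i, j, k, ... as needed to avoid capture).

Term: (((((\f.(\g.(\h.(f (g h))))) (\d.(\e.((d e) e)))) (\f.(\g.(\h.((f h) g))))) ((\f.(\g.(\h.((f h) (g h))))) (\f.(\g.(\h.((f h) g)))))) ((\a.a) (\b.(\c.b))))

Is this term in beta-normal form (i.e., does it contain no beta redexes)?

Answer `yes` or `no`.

Answer: no

Derivation:
Term: (((((\f.(\g.(\h.(f (g h))))) (\d.(\e.((d e) e)))) (\f.(\g.(\h.((f h) g))))) ((\f.(\g.(\h.((f h) (g h))))) (\f.(\g.(\h.((f h) g)))))) ((\a.a) (\b.(\c.b))))
Found 3 beta redex(es).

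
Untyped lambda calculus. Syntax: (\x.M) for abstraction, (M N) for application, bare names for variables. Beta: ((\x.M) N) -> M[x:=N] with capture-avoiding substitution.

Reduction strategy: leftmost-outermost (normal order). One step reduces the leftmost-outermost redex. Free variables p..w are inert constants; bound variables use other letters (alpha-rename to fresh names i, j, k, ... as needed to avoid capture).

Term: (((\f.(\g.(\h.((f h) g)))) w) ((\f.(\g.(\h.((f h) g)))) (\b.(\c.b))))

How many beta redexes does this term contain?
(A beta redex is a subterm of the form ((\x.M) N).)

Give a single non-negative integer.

Answer: 2

Derivation:
Term: (((\f.(\g.(\h.((f h) g)))) w) ((\f.(\g.(\h.((f h) g)))) (\b.(\c.b))))
  Redex: ((\f.(\g.(\h.((f h) g)))) w)
  Redex: ((\f.(\g.(\h.((f h) g)))) (\b.(\c.b)))
Total redexes: 2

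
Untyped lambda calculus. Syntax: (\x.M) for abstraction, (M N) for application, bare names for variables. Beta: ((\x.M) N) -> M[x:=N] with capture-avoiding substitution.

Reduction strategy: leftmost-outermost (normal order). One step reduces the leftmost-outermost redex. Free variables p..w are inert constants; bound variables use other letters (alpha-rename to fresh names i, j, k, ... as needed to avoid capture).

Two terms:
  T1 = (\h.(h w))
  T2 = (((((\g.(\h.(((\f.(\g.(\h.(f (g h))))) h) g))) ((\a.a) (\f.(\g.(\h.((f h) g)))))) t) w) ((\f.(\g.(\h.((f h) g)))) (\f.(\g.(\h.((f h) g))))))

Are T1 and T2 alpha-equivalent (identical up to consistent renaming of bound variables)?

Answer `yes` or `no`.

Answer: no

Derivation:
Term 1: (\h.(h w))
Term 2: (((((\g.(\h.(((\f.(\g.(\h.(f (g h))))) h) g))) ((\a.a) (\f.(\g.(\h.((f h) g)))))) t) w) ((\f.(\g.(\h.((f h) g)))) (\f.(\g.(\h.((f h) g))))))
Alpha-equivalence: compare structure up to binder renaming.
Result: False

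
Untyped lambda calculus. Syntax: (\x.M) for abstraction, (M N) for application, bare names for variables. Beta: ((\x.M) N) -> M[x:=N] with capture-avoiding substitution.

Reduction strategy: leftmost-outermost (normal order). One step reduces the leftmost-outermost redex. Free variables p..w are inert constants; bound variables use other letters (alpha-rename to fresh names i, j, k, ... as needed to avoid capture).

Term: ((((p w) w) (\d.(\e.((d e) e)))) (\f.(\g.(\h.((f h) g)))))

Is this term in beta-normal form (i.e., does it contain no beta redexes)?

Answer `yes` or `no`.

Answer: yes

Derivation:
Term: ((((p w) w) (\d.(\e.((d e) e)))) (\f.(\g.(\h.((f h) g)))))
No beta redexes found.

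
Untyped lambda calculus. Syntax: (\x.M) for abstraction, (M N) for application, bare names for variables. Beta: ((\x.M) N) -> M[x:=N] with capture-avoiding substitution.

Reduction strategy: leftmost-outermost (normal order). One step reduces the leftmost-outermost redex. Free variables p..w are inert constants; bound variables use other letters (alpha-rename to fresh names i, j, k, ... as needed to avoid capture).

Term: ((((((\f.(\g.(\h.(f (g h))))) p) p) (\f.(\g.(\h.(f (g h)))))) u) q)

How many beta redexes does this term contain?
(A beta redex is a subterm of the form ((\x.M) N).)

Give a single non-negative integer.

Term: ((((((\f.(\g.(\h.(f (g h))))) p) p) (\f.(\g.(\h.(f (g h)))))) u) q)
  Redex: ((\f.(\g.(\h.(f (g h))))) p)
Total redexes: 1

Answer: 1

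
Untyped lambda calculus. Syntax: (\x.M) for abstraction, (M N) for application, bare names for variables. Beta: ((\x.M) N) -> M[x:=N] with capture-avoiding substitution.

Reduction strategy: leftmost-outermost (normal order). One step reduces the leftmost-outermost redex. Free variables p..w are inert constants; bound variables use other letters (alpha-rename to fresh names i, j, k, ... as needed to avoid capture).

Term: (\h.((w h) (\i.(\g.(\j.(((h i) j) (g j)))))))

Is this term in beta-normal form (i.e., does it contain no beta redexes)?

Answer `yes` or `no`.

Term: (\h.((w h) (\i.(\g.(\j.(((h i) j) (g j)))))))
No beta redexes found.

Answer: yes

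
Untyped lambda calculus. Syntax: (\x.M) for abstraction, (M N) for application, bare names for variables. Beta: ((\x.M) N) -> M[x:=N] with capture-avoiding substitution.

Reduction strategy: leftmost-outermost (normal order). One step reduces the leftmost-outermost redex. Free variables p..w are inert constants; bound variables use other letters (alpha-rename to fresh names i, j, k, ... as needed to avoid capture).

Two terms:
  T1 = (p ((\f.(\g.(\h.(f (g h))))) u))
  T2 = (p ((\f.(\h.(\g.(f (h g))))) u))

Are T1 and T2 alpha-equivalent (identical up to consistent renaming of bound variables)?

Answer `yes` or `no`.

Answer: yes

Derivation:
Term 1: (p ((\f.(\g.(\h.(f (g h))))) u))
Term 2: (p ((\f.(\h.(\g.(f (h g))))) u))
Alpha-equivalence: compare structure up to binder renaming.
Result: True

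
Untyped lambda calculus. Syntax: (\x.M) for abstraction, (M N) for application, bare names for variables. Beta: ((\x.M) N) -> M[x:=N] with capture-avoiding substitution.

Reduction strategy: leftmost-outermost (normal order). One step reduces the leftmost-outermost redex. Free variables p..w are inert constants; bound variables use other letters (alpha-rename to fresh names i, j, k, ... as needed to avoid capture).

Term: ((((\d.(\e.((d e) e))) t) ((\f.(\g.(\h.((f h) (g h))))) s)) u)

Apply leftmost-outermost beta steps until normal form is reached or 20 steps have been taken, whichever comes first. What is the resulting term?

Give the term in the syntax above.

Step 0: ((((\d.(\e.((d e) e))) t) ((\f.(\g.(\h.((f h) (g h))))) s)) u)
Step 1: (((\e.((t e) e)) ((\f.(\g.(\h.((f h) (g h))))) s)) u)
Step 2: (((t ((\f.(\g.(\h.((f h) (g h))))) s)) ((\f.(\g.(\h.((f h) (g h))))) s)) u)
Step 3: (((t (\g.(\h.((s h) (g h))))) ((\f.(\g.(\h.((f h) (g h))))) s)) u)
Step 4: (((t (\g.(\h.((s h) (g h))))) (\g.(\h.((s h) (g h))))) u)

Answer: (((t (\g.(\h.((s h) (g h))))) (\g.(\h.((s h) (g h))))) u)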